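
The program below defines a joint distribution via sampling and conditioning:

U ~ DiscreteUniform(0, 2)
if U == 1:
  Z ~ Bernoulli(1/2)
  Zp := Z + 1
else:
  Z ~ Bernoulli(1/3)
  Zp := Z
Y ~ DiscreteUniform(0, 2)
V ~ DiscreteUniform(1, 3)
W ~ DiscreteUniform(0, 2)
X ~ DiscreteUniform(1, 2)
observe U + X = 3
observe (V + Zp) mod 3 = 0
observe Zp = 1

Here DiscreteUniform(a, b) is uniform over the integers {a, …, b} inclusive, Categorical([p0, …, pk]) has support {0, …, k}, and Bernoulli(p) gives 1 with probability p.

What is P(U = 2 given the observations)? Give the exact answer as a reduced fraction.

Enumerate traces; 18 have nonzero weight after conditioning:
  (U=1, Z=0, Y=0, V=2, W=0, X=2) weight 1/324
  (U=1, Z=0, Y=0, V=2, W=1, X=2) weight 1/324
  (U=1, Z=0, Y=0, V=2, W=2, X=2) weight 1/324
  (U=1, Z=0, Y=1, V=2, W=0, X=2) weight 1/324
  (U=1, Z=0, Y=1, V=2, W=1, X=2) weight 1/324
  (U=1, Z=0, Y=1, V=2, W=2, X=2) weight 1/324
  (U=1, Z=0, Y=2, V=2, W=0, X=2) weight 1/324
  (U=1, Z=0, Y=2, V=2, W=1, X=2) weight 1/324
  (U=2, Z=1, Y=0, V=2, W=0, X=1) weight 1/486
  … 9 more
Group by U:
  weight(U=1) = 1/36
  weight(U=2) = 1/54
Total weight = 1/36 + 1/54 = 5/108
P(U=1 | obs) = 1/36 / 5/108 = 3/5
P(U=2 | obs) = 1/54 / 5/108 = 2/5

P(U = 2 | obs) = 2/5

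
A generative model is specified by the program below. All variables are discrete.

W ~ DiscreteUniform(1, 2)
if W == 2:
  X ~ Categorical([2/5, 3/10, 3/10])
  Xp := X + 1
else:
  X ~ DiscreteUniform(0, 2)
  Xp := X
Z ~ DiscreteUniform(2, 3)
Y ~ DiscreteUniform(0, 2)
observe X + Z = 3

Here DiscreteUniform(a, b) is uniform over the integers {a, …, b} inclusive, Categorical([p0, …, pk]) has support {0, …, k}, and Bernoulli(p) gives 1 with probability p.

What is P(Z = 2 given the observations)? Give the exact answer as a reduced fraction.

P(Z = 2 | obs) = 19/41

Enumerate traces; 12 have nonzero weight after conditioning:
  (W=1, X=0, Z=3, Y=0) weight 1/36
  (W=1, X=0, Z=3, Y=1) weight 1/36
  (W=1, X=0, Z=3, Y=2) weight 1/36
  (W=1, X=1, Z=2, Y=0) weight 1/36
  (W=1, X=1, Z=2, Y=1) weight 1/36
  (W=1, X=1, Z=2, Y=2) weight 1/36
  (W=2, X=0, Z=3, Y=0) weight 1/30
  (W=2, X=0, Z=3, Y=1) weight 1/30
  … 4 more
Group by Z:
  weight(Z=2) = 19/120
  weight(Z=3) = 11/60
Total weight = 19/120 + 11/60 = 41/120
P(Z=2 | obs) = 19/120 / 41/120 = 19/41
P(Z=3 | obs) = 11/60 / 41/120 = 22/41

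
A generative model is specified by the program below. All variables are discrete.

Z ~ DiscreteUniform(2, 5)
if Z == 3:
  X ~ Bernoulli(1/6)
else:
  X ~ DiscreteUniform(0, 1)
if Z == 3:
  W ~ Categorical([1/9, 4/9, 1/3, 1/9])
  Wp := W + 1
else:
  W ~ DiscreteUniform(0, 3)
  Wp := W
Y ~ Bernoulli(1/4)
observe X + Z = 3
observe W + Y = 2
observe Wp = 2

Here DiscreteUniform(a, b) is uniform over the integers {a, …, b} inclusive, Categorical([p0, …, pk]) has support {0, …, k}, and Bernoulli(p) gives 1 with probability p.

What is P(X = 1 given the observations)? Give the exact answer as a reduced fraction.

Enumerate traces; 2 have nonzero weight after conditioning:
  (Z=2, X=1, W=2, Y=0) weight 3/128
  (Z=3, X=0, W=1, Y=1) weight 5/216
Group by X:
  weight(X=0) = 5/216
  weight(X=1) = 3/128
Total weight = 5/216 + 3/128 = 161/3456
P(X=0 | obs) = 5/216 / 161/3456 = 80/161
P(X=1 | obs) = 3/128 / 161/3456 = 81/161

P(X = 1 | obs) = 81/161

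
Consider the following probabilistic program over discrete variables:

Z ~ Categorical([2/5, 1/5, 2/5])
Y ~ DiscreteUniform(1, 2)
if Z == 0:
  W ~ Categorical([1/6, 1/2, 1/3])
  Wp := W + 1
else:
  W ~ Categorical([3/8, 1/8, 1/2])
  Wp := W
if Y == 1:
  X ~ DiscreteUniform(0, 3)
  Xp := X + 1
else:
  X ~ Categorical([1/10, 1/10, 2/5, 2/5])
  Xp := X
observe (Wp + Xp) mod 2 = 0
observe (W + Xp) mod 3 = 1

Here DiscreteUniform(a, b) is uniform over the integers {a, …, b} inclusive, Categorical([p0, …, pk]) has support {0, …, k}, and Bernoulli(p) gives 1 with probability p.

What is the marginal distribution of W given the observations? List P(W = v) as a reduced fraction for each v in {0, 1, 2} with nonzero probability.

Enumerate traces; 13 have nonzero weight after conditioning:
  (Z=0, Y=1, W=0, X=0) weight 1/120
  (Z=0, Y=2, W=0, X=1) weight 1/300
  (Z=0, Y=2, W=1, X=0) weight 1/100
  (Z=1, Y=1, W=0, X=3) weight 3/320
  (Z=1, Y=1, W=1, X=2) weight 1/320
  (Z=1, Y=1, W=2, X=1) weight 1/80
  (Z=1, Y=2, W=1, X=3) weight 1/200
  (Z=1, Y=2, W=2, X=2) weight 1/50
  … 5 more
Group by W:
  weight(W=0) = 191/4800
  weight(W=1) = 11/320
  weight(W=2) = 39/400
Total weight = 191/4800 + 11/320 + 39/400 = 103/600
P(W=0 | obs) = 191/4800 / 103/600 = 191/824
P(W=1 | obs) = 11/320 / 103/600 = 165/824
P(W=2 | obs) = 39/400 / 103/600 = 117/206

P(W=0) = 191/824, P(W=1) = 165/824, P(W=2) = 117/206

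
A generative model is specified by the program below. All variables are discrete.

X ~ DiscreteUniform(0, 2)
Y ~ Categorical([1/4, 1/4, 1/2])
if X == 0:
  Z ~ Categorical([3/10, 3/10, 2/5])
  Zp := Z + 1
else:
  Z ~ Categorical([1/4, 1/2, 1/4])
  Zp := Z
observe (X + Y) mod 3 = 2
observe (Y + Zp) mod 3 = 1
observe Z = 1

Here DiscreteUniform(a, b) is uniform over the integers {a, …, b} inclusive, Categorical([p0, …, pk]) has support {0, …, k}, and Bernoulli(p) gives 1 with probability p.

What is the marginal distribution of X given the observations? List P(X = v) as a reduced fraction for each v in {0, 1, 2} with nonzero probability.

Enumerate traces; 2 have nonzero weight after conditioning:
  (X=0, Y=2, Z=1) weight 1/20
  (X=2, Y=0, Z=1) weight 1/24
Group by X:
  weight(X=0) = 1/20
  weight(X=2) = 1/24
Total weight = 1/20 + 1/24 = 11/120
P(X=0 | obs) = 1/20 / 11/120 = 6/11
P(X=2 | obs) = 1/24 / 11/120 = 5/11

P(X=0) = 6/11, P(X=2) = 5/11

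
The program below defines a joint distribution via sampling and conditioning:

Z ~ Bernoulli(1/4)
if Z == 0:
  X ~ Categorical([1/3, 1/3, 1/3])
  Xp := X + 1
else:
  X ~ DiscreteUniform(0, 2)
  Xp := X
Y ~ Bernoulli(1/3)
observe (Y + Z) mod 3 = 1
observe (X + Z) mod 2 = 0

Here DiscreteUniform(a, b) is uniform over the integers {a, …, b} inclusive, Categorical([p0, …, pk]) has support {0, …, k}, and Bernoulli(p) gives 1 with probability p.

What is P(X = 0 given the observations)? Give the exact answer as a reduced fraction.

Enumerate traces; 3 have nonzero weight after conditioning:
  (Z=0, X=0, Y=1) weight 1/12
  (Z=0, X=2, Y=1) weight 1/12
  (Z=1, X=1, Y=0) weight 1/18
Group by X:
  weight(X=0) = 1/12
  weight(X=1) = 1/18
  weight(X=2) = 1/12
Total weight = 1/12 + 1/18 + 1/12 = 2/9
P(X=0 | obs) = 1/12 / 2/9 = 3/8
P(X=1 | obs) = 1/18 / 2/9 = 1/4
P(X=2 | obs) = 1/12 / 2/9 = 3/8

P(X = 0 | obs) = 3/8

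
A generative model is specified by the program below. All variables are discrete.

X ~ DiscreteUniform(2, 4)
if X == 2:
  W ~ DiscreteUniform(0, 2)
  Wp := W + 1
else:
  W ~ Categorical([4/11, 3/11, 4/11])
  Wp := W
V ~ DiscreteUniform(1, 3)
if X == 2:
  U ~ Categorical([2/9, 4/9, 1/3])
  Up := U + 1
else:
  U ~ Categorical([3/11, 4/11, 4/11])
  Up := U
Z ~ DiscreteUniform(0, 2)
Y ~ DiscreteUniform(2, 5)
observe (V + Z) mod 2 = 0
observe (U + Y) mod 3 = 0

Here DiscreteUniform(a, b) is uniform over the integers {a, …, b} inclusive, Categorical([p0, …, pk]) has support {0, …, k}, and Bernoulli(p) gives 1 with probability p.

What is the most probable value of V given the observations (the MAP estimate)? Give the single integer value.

Enumerate traces; 144 have nonzero weight after conditioning:
  (X=2, W=0, V=1, U=0, Z=1, Y=3) weight 1/1458
  (X=2, W=0, V=1, U=1, Z=1, Y=2) weight 1/729
  (X=2, W=0, V=1, U=1, Z=1, Y=5) weight 1/729
  (X=2, W=0, V=1, U=2, Z=1, Y=4) weight 1/972
  (X=2, W=0, V=2, U=0, Z=0, Y=3) weight 1/1458
  (X=2, W=0, V=2, U=0, Z=2, Y=3) weight 1/1458
  (X=2, W=0, V=2, U=1, Z=0, Y=2) weight 1/729
  (X=2, W=0, V=2, U=1, Z=0, Y=5) weight 1/729
  (X=2, W=0, V=3, U=0, Z=1, Y=3) weight 1/1458
  … 135 more
Group by V:
  weight(V=1) = 413/10692
  weight(V=2) = 413/5346
  weight(V=3) = 413/10692
Total weight = 413/10692 + 413/5346 + 413/10692 = 413/2673
P(V=1 | obs) = 413/10692 / 413/2673 = 1/4
P(V=2 | obs) = 413/5346 / 413/2673 = 1/2
P(V=3 | obs) = 413/10692 / 413/2673 = 1/4
argmax = 2

argmax_v P(V = v | obs) = 2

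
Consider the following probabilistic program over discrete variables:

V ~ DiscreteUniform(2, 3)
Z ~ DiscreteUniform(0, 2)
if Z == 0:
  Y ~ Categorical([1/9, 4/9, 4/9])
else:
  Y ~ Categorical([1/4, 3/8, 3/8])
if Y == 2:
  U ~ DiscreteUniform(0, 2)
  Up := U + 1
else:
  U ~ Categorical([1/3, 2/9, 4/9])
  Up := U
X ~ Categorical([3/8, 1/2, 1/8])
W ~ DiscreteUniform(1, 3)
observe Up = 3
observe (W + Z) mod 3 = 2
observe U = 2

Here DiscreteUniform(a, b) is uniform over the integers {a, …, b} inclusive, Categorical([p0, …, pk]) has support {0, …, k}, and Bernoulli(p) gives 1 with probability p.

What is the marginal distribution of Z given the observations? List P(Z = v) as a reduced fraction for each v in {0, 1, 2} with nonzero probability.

P(Z=0) = 16/43, P(Z=1) = 27/86, P(Z=2) = 27/86

Enumerate traces; 18 have nonzero weight after conditioning:
  (V=2, Z=0, Y=2, U=2, X=0, W=2) weight 1/324
  (V=2, Z=0, Y=2, U=2, X=1, W=2) weight 1/243
  (V=2, Z=0, Y=2, U=2, X=2, W=2) weight 1/972
  (V=2, Z=1, Y=2, U=2, X=0, W=1) weight 1/384
  (V=2, Z=1, Y=2, U=2, X=1, W=1) weight 1/288
  (V=2, Z=1, Y=2, U=2, X=2, W=1) weight 1/1152
  (V=2, Z=2, Y=2, U=2, X=0, W=3) weight 1/384
  (V=2, Z=2, Y=2, U=2, X=1, W=3) weight 1/288
  … 10 more
Group by Z:
  weight(Z=0) = 4/243
  weight(Z=1) = 1/72
  weight(Z=2) = 1/72
Total weight = 4/243 + 1/72 + 1/72 = 43/972
P(Z=0 | obs) = 4/243 / 43/972 = 16/43
P(Z=1 | obs) = 1/72 / 43/972 = 27/86
P(Z=2 | obs) = 1/72 / 43/972 = 27/86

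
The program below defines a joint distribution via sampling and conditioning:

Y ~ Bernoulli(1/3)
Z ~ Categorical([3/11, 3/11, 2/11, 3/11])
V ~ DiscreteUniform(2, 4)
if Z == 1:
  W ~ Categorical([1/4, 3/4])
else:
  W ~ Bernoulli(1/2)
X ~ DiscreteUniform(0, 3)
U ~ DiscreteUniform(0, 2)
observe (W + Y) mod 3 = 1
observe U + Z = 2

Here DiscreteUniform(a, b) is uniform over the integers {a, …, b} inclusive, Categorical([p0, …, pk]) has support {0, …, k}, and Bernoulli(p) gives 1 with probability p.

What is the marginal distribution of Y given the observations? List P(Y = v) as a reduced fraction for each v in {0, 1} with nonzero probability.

P(Y=0) = 38/51, P(Y=1) = 13/51

Enumerate traces; 72 have nonzero weight after conditioning:
  (Y=0, Z=0, V=2, W=1, X=0, U=2) weight 1/396
  (Y=0, Z=0, V=2, W=1, X=1, U=2) weight 1/396
  (Y=0, Z=0, V=2, W=1, X=2, U=2) weight 1/396
  (Y=0, Z=0, V=2, W=1, X=3, U=2) weight 1/396
  (Y=0, Z=0, V=3, W=1, X=0, U=2) weight 1/396
  (Y=0, Z=0, V=3, W=1, X=1, U=2) weight 1/396
  (Y=0, Z=0, V=3, W=1, X=2, U=2) weight 1/396
  (Y=0, Z=0, V=3, W=1, X=3, U=2) weight 1/396
  (Y=1, Z=0, V=2, W=0, X=0, U=2) weight 1/792
  … 63 more
Group by Y:
  weight(Y=0) = 19/198
  weight(Y=1) = 13/396
Total weight = 19/198 + 13/396 = 17/132
P(Y=0 | obs) = 19/198 / 17/132 = 38/51
P(Y=1 | obs) = 13/396 / 17/132 = 13/51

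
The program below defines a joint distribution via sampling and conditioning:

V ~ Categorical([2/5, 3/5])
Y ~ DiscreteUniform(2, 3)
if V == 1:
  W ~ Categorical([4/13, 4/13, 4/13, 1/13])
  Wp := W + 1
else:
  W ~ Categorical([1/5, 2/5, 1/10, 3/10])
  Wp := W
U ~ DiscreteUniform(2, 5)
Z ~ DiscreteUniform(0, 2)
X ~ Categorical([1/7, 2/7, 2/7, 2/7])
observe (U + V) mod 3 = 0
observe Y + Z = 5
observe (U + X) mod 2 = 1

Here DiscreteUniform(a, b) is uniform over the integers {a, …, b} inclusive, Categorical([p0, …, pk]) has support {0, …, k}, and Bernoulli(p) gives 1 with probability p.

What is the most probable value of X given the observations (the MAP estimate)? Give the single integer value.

argmax_v P(X = v | obs) = 2

Enumerate traces; 24 have nonzero weight after conditioning:
  (V=0, Y=3, W=0, U=3, Z=2, X=0) weight 1/2100
  (V=0, Y=3, W=0, U=3, Z=2, X=2) weight 1/1050
  (V=0, Y=3, W=1, U=3, Z=2, X=0) weight 1/1050
  (V=0, Y=3, W=1, U=3, Z=2, X=2) weight 1/525
  (V=0, Y=3, W=2, U=3, Z=2, X=0) weight 1/4200
  (V=0, Y=3, W=2, U=3, Z=2, X=2) weight 1/2100
  (V=0, Y=3, W=3, U=3, Z=2, X=0) weight 1/1400
  (V=0, Y=3, W=3, U=3, Z=2, X=2) weight 1/700
  (V=1, Y=3, W=0, U=2, Z=2, X=1) weight 1/455
  (V=1, Y=3, W=0, U=2, Z=2, X=3) weight 1/455
  … 14 more
Group by X:
  weight(X=0) = 1/168
  weight(X=1) = 1/140
  weight(X=2) = 1/84
  weight(X=3) = 1/140
Total weight = 1/168 + 1/140 + 1/84 + 1/140 = 9/280
P(X=0 | obs) = 1/168 / 9/280 = 5/27
P(X=1 | obs) = 1/140 / 9/280 = 2/9
P(X=2 | obs) = 1/84 / 9/280 = 10/27
P(X=3 | obs) = 1/140 / 9/280 = 2/9
argmax = 2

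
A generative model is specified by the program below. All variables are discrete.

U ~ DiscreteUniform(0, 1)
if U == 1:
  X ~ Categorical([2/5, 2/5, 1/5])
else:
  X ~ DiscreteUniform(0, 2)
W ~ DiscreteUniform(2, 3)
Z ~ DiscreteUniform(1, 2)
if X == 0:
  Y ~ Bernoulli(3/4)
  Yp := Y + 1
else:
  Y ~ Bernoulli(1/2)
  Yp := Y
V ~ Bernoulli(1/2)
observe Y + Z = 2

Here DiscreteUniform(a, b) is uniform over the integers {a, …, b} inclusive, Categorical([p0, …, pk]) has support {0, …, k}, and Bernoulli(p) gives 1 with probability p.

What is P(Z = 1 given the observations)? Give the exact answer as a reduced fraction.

Enumerate traces; 48 have nonzero weight after conditioning:
  (U=0, X=0, W=2, Z=1, Y=1, V=0) weight 1/64
  (U=0, X=0, W=2, Z=1, Y=1, V=1) weight 1/64
  (U=0, X=0, W=2, Z=2, Y=0, V=0) weight 1/192
  (U=0, X=0, W=2, Z=2, Y=0, V=1) weight 1/192
  (U=0, X=0, W=3, Z=1, Y=1, V=0) weight 1/64
  (U=0, X=0, W=3, Z=1, Y=1, V=1) weight 1/64
  (U=0, X=0, W=3, Z=2, Y=0, V=0) weight 1/192
  (U=0, X=0, W=3, Z=2, Y=0, V=1) weight 1/192
  … 40 more
Group by Z:
  weight(Z=1) = 71/240
  weight(Z=2) = 49/240
Total weight = 71/240 + 49/240 = 1/2
P(Z=1 | obs) = 71/240 / 1/2 = 71/120
P(Z=2 | obs) = 49/240 / 1/2 = 49/120

P(Z = 1 | obs) = 71/120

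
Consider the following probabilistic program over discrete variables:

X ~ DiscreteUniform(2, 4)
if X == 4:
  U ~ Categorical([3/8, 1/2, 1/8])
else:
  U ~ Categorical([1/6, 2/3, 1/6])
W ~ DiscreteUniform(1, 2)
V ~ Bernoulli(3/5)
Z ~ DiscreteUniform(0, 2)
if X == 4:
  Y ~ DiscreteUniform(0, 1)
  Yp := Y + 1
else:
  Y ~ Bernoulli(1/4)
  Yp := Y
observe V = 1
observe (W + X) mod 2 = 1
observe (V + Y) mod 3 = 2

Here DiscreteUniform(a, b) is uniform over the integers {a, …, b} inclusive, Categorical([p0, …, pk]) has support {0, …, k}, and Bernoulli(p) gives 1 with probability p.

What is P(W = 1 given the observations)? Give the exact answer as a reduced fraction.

P(W = 1 | obs) = 3/4

Enumerate traces; 27 have nonzero weight after conditioning:
  (X=2, U=0, W=1, V=1, Z=0, Y=1) weight 1/720
  (X=2, U=0, W=1, V=1, Z=1, Y=1) weight 1/720
  (X=2, U=0, W=1, V=1, Z=2, Y=1) weight 1/720
  (X=2, U=1, W=1, V=1, Z=0, Y=1) weight 1/180
  (X=2, U=1, W=1, V=1, Z=1, Y=1) weight 1/180
  (X=2, U=1, W=1, V=1, Z=2, Y=1) weight 1/180
  (X=2, U=2, W=1, V=1, Z=0, Y=1) weight 1/720
  (X=2, U=2, W=1, V=1, Z=1, Y=1) weight 1/720
  (X=3, U=0, W=2, V=1, Z=0, Y=1) weight 1/720
  … 18 more
Group by W:
  weight(W=1) = 3/40
  weight(W=2) = 1/40
Total weight = 3/40 + 1/40 = 1/10
P(W=1 | obs) = 3/40 / 1/10 = 3/4
P(W=2 | obs) = 1/40 / 1/10 = 1/4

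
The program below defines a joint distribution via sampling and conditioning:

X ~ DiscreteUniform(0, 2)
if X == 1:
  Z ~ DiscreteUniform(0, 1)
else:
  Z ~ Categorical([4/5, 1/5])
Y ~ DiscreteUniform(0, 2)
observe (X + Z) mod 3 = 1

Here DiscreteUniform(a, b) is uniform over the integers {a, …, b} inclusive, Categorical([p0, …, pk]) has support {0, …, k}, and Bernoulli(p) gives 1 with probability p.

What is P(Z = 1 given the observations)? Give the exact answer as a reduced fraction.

Enumerate traces; 6 have nonzero weight after conditioning:
  (X=0, Z=1, Y=0) weight 1/45
  (X=0, Z=1, Y=1) weight 1/45
  (X=0, Z=1, Y=2) weight 1/45
  (X=1, Z=0, Y=0) weight 1/18
  (X=1, Z=0, Y=1) weight 1/18
  (X=1, Z=0, Y=2) weight 1/18
Group by Z:
  weight(Z=0) = 1/6
  weight(Z=1) = 1/15
Total weight = 1/6 + 1/15 = 7/30
P(Z=0 | obs) = 1/6 / 7/30 = 5/7
P(Z=1 | obs) = 1/15 / 7/30 = 2/7

P(Z = 1 | obs) = 2/7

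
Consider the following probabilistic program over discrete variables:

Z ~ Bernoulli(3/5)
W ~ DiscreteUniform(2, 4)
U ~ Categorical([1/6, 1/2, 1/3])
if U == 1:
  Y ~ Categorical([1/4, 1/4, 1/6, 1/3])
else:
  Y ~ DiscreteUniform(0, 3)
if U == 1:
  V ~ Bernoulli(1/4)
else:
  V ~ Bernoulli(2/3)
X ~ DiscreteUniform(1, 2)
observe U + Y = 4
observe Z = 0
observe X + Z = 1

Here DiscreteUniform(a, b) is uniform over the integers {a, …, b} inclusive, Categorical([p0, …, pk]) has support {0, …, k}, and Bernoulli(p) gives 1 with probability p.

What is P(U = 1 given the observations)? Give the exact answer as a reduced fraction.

Enumerate traces; 12 have nonzero weight after conditioning:
  (Z=0, W=2, U=1, Y=3, V=0, X=1) weight 1/120
  (Z=0, W=2, U=1, Y=3, V=1, X=1) weight 1/360
  (Z=0, W=2, U=2, Y=2, V=0, X=1) weight 1/540
  (Z=0, W=2, U=2, Y=2, V=1, X=1) weight 1/270
  (Z=0, W=3, U=1, Y=3, V=0, X=1) weight 1/120
  (Z=0, W=3, U=1, Y=3, V=1, X=1) weight 1/360
  (Z=0, W=3, U=2, Y=2, V=0, X=1) weight 1/540
  (Z=0, W=3, U=2, Y=2, V=1, X=1) weight 1/270
  … 4 more
Group by U:
  weight(U=1) = 1/30
  weight(U=2) = 1/60
Total weight = 1/30 + 1/60 = 1/20
P(U=1 | obs) = 1/30 / 1/20 = 2/3
P(U=2 | obs) = 1/60 / 1/20 = 1/3

P(U = 1 | obs) = 2/3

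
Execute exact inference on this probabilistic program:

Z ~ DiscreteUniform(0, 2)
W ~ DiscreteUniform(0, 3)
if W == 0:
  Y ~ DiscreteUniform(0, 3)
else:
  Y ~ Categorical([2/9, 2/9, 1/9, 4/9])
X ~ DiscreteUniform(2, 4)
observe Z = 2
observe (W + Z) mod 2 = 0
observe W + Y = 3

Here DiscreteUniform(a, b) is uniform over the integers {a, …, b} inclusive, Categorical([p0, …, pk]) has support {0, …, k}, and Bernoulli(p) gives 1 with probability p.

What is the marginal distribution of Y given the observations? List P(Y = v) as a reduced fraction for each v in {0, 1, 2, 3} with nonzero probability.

P(Y=1) = 8/17, P(Y=3) = 9/17

Enumerate traces; 6 have nonzero weight after conditioning:
  (Z=2, W=0, Y=3, X=2) weight 1/144
  (Z=2, W=0, Y=3, X=3) weight 1/144
  (Z=2, W=0, Y=3, X=4) weight 1/144
  (Z=2, W=2, Y=1, X=2) weight 1/162
  (Z=2, W=2, Y=1, X=3) weight 1/162
  (Z=2, W=2, Y=1, X=4) weight 1/162
Group by Y:
  weight(Y=1) = 1/54
  weight(Y=3) = 1/48
Total weight = 1/54 + 1/48 = 17/432
P(Y=1 | obs) = 1/54 / 17/432 = 8/17
P(Y=3 | obs) = 1/48 / 17/432 = 9/17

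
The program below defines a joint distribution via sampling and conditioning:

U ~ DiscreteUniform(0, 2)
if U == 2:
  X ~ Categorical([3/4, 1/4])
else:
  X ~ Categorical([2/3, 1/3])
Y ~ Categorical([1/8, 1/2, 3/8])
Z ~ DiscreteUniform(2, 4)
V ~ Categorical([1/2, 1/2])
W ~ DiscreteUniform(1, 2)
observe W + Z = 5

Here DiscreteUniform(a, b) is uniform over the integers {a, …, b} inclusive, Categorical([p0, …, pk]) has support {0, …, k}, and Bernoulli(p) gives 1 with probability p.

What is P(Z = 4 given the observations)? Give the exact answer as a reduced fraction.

Enumerate traces; 72 have nonzero weight after conditioning:
  (U=0, X=0, Y=0, Z=3, V=0, W=2) weight 1/432
  (U=0, X=0, Y=0, Z=3, V=1, W=2) weight 1/432
  (U=0, X=0, Y=0, Z=4, V=0, W=1) weight 1/432
  (U=0, X=0, Y=0, Z=4, V=1, W=1) weight 1/432
  (U=0, X=0, Y=1, Z=3, V=0, W=2) weight 1/108
  (U=0, X=0, Y=1, Z=3, V=1, W=2) weight 1/108
  (U=0, X=0, Y=1, Z=4, V=0, W=1) weight 1/108
  (U=0, X=0, Y=1, Z=4, V=1, W=1) weight 1/108
  … 64 more
Group by Z:
  weight(Z=3) = 1/6
  weight(Z=4) = 1/6
Total weight = 1/6 + 1/6 = 1/3
P(Z=3 | obs) = 1/6 / 1/3 = 1/2
P(Z=4 | obs) = 1/6 / 1/3 = 1/2

P(Z = 4 | obs) = 1/2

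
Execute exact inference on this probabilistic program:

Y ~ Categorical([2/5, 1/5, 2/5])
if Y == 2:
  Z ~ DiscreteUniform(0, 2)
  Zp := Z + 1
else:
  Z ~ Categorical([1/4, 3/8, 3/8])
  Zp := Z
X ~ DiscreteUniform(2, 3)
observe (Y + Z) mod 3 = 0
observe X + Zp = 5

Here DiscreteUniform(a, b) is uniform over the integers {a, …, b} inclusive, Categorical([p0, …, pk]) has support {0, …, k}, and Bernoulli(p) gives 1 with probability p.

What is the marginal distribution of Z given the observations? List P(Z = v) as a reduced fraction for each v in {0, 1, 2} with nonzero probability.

P(Z=1) = 16/25, P(Z=2) = 9/25

Enumerate traces; 2 have nonzero weight after conditioning:
  (Y=1, Z=2, X=3) weight 3/80
  (Y=2, Z=1, X=3) weight 1/15
Group by Z:
  weight(Z=1) = 1/15
  weight(Z=2) = 3/80
Total weight = 1/15 + 3/80 = 5/48
P(Z=1 | obs) = 1/15 / 5/48 = 16/25
P(Z=2 | obs) = 3/80 / 5/48 = 9/25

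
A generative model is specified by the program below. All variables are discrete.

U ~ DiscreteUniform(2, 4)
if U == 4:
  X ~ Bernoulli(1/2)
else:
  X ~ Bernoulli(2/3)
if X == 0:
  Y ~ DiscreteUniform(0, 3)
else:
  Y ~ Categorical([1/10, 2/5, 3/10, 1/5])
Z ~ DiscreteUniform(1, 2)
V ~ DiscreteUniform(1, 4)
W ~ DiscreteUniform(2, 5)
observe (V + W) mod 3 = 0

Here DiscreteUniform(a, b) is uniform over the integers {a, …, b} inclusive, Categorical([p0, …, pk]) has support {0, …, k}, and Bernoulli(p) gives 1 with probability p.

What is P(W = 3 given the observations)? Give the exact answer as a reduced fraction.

Enumerate traces; 288 have nonzero weight after conditioning:
  (U=2, X=0, Y=0, Z=1, V=1, W=2) weight 1/1152
  (U=2, X=0, Y=0, Z=1, V=1, W=5) weight 1/1152
  (U=2, X=0, Y=0, Z=1, V=2, W=4) weight 1/1152
  (U=2, X=0, Y=0, Z=1, V=3, W=3) weight 1/1152
  (U=2, X=0, Y=0, Z=1, V=4, W=2) weight 1/1152
  (U=2, X=0, Y=0, Z=1, V=4, W=5) weight 1/1152
  (U=2, X=0, Y=0, Z=2, V=1, W=2) weight 1/1152
  (U=2, X=0, Y=0, Z=2, V=1, W=5) weight 1/1152
  … 280 more
Group by W:
  weight(W=2) = 1/8
  weight(W=3) = 1/16
  weight(W=4) = 1/16
  weight(W=5) = 1/8
Total weight = 1/8 + 1/16 + 1/16 + 1/8 = 3/8
P(W=2 | obs) = 1/8 / 3/8 = 1/3
P(W=3 | obs) = 1/16 / 3/8 = 1/6
P(W=4 | obs) = 1/16 / 3/8 = 1/6
P(W=5 | obs) = 1/8 / 3/8 = 1/3

P(W = 3 | obs) = 1/6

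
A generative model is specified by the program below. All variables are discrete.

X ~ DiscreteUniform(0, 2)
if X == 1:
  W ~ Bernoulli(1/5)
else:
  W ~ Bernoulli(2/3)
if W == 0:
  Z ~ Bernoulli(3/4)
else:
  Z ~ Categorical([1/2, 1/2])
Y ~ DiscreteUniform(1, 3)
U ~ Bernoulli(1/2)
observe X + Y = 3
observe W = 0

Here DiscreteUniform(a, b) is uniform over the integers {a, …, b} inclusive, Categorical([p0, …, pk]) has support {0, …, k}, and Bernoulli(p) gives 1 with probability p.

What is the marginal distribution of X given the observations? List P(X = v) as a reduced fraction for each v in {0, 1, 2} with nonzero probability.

P(X=0) = 5/22, P(X=1) = 6/11, P(X=2) = 5/22

Enumerate traces; 12 have nonzero weight after conditioning:
  (X=0, W=0, Z=0, Y=3, U=0) weight 1/216
  (X=0, W=0, Z=0, Y=3, U=1) weight 1/216
  (X=0, W=0, Z=1, Y=3, U=0) weight 1/72
  (X=0, W=0, Z=1, Y=3, U=1) weight 1/72
  (X=1, W=0, Z=0, Y=2, U=0) weight 1/90
  (X=1, W=0, Z=0, Y=2, U=1) weight 1/90
  (X=1, W=0, Z=1, Y=2, U=0) weight 1/30
  (X=1, W=0, Z=1, Y=2, U=1) weight 1/30
  (X=2, W=0, Z=0, Y=1, U=0) weight 1/216
  … 3 more
Group by X:
  weight(X=0) = 1/27
  weight(X=1) = 4/45
  weight(X=2) = 1/27
Total weight = 1/27 + 4/45 + 1/27 = 22/135
P(X=0 | obs) = 1/27 / 22/135 = 5/22
P(X=1 | obs) = 4/45 / 22/135 = 6/11
P(X=2 | obs) = 1/27 / 22/135 = 5/22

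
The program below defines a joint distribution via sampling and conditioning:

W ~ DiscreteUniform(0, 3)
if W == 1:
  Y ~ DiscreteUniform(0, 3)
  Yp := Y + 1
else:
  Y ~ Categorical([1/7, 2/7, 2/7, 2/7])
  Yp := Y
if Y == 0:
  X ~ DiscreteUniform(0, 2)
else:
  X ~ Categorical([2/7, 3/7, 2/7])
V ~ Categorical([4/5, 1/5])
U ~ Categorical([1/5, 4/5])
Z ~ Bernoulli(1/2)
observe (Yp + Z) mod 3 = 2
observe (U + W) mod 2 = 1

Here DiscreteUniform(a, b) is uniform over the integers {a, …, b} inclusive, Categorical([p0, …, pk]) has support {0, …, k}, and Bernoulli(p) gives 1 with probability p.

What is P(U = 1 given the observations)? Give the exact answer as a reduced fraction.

Enumerate traces; 54 have nonzero weight after conditioning:
  (W=0, Y=1, X=0, V=0, U=1, Z=1) weight 8/1225
  (W=0, Y=1, X=0, V=1, U=1, Z=1) weight 2/1225
  (W=0, Y=1, X=1, V=0, U=1, Z=1) weight 12/1225
  (W=0, Y=1, X=1, V=1, U=1, Z=1) weight 3/1225
  (W=0, Y=1, X=2, V=0, U=1, Z=1) weight 8/1225
  (W=0, Y=1, X=2, V=1, U=1, Z=1) weight 2/1225
  (W=0, Y=2, X=0, V=0, U=1, Z=0) weight 8/1225
  (W=0, Y=2, X=0, V=1, U=1, Z=0) weight 2/1225
  (W=1, Y=0, X=0, V=0, U=0, Z=1) weight 1/600
  … 45 more
Group by U:
  weight(U=0) = 37/1120
  weight(U=1) = 4/35
Total weight = 37/1120 + 4/35 = 33/224
P(U=0 | obs) = 37/1120 / 33/224 = 37/165
P(U=1 | obs) = 4/35 / 33/224 = 128/165

P(U = 1 | obs) = 128/165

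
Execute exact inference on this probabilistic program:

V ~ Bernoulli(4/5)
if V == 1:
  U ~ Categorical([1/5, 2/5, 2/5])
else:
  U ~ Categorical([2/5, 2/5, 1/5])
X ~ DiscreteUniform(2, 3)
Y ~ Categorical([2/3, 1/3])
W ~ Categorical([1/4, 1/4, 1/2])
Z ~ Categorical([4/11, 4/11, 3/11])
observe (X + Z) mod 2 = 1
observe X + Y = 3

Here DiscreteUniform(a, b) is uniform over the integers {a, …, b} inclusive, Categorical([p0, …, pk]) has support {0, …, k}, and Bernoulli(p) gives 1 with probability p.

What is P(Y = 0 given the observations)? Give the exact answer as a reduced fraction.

P(Y = 0 | obs) = 7/9

Enumerate traces; 54 have nonzero weight after conditioning:
  (V=0, U=0, X=2, Y=1, W=0, Z=1) weight 1/825
  (V=0, U=0, X=2, Y=1, W=1, Z=1) weight 1/825
  (V=0, U=0, X=2, Y=1, W=2, Z=1) weight 2/825
  (V=0, U=0, X=3, Y=0, W=0, Z=0) weight 2/825
  (V=0, U=0, X=3, Y=0, W=0, Z=2) weight 1/550
  (V=0, U=0, X=3, Y=0, W=1, Z=0) weight 2/825
  (V=0, U=0, X=3, Y=0, W=1, Z=2) weight 1/550
  (V=0, U=0, X=3, Y=0, W=2, Z=0) weight 4/825
  … 46 more
Group by Y:
  weight(Y=0) = 7/33
  weight(Y=1) = 2/33
Total weight = 7/33 + 2/33 = 3/11
P(Y=0 | obs) = 7/33 / 3/11 = 7/9
P(Y=1 | obs) = 2/33 / 3/11 = 2/9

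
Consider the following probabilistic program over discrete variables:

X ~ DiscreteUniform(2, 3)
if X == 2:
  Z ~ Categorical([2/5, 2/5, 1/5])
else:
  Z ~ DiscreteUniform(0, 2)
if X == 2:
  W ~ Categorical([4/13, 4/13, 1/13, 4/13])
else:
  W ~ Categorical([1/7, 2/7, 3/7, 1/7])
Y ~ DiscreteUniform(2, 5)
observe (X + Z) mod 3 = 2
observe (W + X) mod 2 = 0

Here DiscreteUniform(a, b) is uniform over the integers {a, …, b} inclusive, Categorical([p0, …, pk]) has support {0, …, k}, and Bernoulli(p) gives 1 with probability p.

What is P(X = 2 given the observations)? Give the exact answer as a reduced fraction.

Enumerate traces; 16 have nonzero weight after conditioning:
  (X=2, Z=0, W=0, Y=2) weight 1/65
  (X=2, Z=0, W=0, Y=3) weight 1/65
  (X=2, Z=0, W=0, Y=4) weight 1/65
  (X=2, Z=0, W=0, Y=5) weight 1/65
  (X=2, Z=0, W=2, Y=2) weight 1/260
  (X=2, Z=0, W=2, Y=3) weight 1/260
  (X=2, Z=0, W=2, Y=4) weight 1/260
  (X=2, Z=0, W=2, Y=5) weight 1/260
  (X=3, Z=2, W=1, Y=2) weight 1/84
  … 7 more
Group by X:
  weight(X=2) = 1/13
  weight(X=3) = 1/14
Total weight = 1/13 + 1/14 = 27/182
P(X=2 | obs) = 1/13 / 27/182 = 14/27
P(X=3 | obs) = 1/14 / 27/182 = 13/27

P(X = 2 | obs) = 14/27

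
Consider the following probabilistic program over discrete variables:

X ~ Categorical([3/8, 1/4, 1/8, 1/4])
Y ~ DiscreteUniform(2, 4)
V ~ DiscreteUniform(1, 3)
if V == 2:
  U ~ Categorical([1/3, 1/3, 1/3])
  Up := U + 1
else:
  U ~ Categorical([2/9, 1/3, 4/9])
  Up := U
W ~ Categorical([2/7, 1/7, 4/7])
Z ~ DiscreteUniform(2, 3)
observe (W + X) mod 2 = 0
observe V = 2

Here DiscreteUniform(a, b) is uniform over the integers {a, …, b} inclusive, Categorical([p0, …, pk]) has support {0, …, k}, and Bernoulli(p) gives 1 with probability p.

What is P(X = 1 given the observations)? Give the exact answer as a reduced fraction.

P(X = 1 | obs) = 1/14

Enumerate traces; 108 have nonzero weight after conditioning:
  (X=0, Y=2, V=2, U=0, W=0, Z=2) weight 1/504
  (X=0, Y=2, V=2, U=0, W=0, Z=3) weight 1/504
  (X=0, Y=2, V=2, U=0, W=2, Z=2) weight 1/252
  (X=0, Y=2, V=2, U=0, W=2, Z=3) weight 1/252
  (X=0, Y=2, V=2, U=1, W=0, Z=2) weight 1/504
  (X=0, Y=2, V=2, U=1, W=0, Z=3) weight 1/504
  (X=0, Y=2, V=2, U=1, W=2, Z=2) weight 1/252
  (X=0, Y=2, V=2, U=1, W=2, Z=3) weight 1/252
  (X=1, Y=2, V=2, U=0, W=1, Z=2) weight 1/1512
  (X=2, Y=2, V=2, U=0, W=0, Z=2) weight 1/1512
  … 98 more
Group by X:
  weight(X=0) = 3/28
  weight(X=1) = 1/84
  weight(X=2) = 1/28
  weight(X=3) = 1/84
Total weight = 3/28 + 1/84 + 1/28 + 1/84 = 1/6
P(X=0 | obs) = 3/28 / 1/6 = 9/14
P(X=1 | obs) = 1/84 / 1/6 = 1/14
P(X=2 | obs) = 1/28 / 1/6 = 3/14
P(X=3 | obs) = 1/84 / 1/6 = 1/14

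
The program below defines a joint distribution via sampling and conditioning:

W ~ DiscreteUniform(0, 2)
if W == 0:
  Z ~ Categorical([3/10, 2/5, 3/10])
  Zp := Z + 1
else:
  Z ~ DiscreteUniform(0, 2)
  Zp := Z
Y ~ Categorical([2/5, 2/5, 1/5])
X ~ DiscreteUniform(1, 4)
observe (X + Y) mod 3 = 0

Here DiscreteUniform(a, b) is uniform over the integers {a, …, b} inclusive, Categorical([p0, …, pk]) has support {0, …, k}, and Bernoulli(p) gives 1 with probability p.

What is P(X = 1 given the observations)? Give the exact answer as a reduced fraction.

P(X = 1 | obs) = 1/6

Enumerate traces; 36 have nonzero weight after conditioning:
  (W=0, Z=0, Y=0, X=3) weight 1/100
  (W=0, Z=0, Y=1, X=2) weight 1/100
  (W=0, Z=0, Y=2, X=1) weight 1/200
  (W=0, Z=0, Y=2, X=4) weight 1/200
  (W=0, Z=1, Y=0, X=3) weight 1/75
  (W=0, Z=1, Y=1, X=2) weight 1/75
  (W=0, Z=1, Y=2, X=1) weight 1/150
  (W=0, Z=1, Y=2, X=4) weight 1/150
  … 28 more
Group by X:
  weight(X=1) = 1/20
  weight(X=2) = 1/10
  weight(X=3) = 1/10
  weight(X=4) = 1/20
Total weight = 1/20 + 1/10 + 1/10 + 1/20 = 3/10
P(X=1 | obs) = 1/20 / 3/10 = 1/6
P(X=2 | obs) = 1/10 / 3/10 = 1/3
P(X=3 | obs) = 1/10 / 3/10 = 1/3
P(X=4 | obs) = 1/20 / 3/10 = 1/6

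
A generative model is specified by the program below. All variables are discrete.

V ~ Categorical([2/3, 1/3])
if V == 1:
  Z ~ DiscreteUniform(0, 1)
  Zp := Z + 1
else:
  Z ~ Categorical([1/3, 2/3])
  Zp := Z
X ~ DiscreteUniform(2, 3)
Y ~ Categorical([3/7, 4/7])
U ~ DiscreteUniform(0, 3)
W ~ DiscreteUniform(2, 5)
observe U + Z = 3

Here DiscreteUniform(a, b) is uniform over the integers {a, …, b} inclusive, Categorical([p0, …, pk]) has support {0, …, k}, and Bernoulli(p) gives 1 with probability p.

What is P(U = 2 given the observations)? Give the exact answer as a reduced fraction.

P(U = 2 | obs) = 11/18

Enumerate traces; 64 have nonzero weight after conditioning:
  (V=0, Z=0, X=2, Y=0, U=3, W=2) weight 1/336
  (V=0, Z=0, X=2, Y=0, U=3, W=3) weight 1/336
  (V=0, Z=0, X=2, Y=0, U=3, W=4) weight 1/336
  (V=0, Z=0, X=2, Y=0, U=3, W=5) weight 1/336
  (V=0, Z=0, X=2, Y=1, U=3, W=2) weight 1/252
  (V=0, Z=0, X=2, Y=1, U=3, W=3) weight 1/252
  (V=0, Z=0, X=2, Y=1, U=3, W=4) weight 1/252
  (V=0, Z=0, X=2, Y=1, U=3, W=5) weight 1/252
  (V=0, Z=1, X=2, Y=0, U=2, W=2) weight 1/168
  … 55 more
Group by U:
  weight(U=2) = 11/72
  weight(U=3) = 7/72
Total weight = 11/72 + 7/72 = 1/4
P(U=2 | obs) = 11/72 / 1/4 = 11/18
P(U=3 | obs) = 7/72 / 1/4 = 7/18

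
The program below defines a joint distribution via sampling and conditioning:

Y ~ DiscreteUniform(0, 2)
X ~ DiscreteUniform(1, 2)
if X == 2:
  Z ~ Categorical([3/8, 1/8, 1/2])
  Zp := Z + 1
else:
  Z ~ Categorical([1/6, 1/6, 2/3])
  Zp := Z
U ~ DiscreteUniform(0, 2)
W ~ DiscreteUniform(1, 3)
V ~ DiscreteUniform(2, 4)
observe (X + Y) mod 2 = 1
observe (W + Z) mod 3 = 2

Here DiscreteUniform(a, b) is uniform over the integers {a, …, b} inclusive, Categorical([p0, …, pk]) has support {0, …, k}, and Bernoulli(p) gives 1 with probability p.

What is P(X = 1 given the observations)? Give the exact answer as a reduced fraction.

Enumerate traces; 81 have nonzero weight after conditioning:
  (Y=0, X=1, Z=0, U=0, W=2, V=2) weight 1/972
  (Y=0, X=1, Z=0, U=0, W=2, V=3) weight 1/972
  (Y=0, X=1, Z=0, U=0, W=2, V=4) weight 1/972
  (Y=0, X=1, Z=0, U=1, W=2, V=2) weight 1/972
  (Y=0, X=1, Z=0, U=1, W=2, V=3) weight 1/972
  (Y=0, X=1, Z=0, U=1, W=2, V=4) weight 1/972
  (Y=0, X=1, Z=0, U=2, W=2, V=2) weight 1/972
  (Y=0, X=1, Z=0, U=2, W=2, V=3) weight 1/972
  (Y=1, X=2, Z=0, U=0, W=2, V=2) weight 1/432
  … 72 more
Group by X:
  weight(X=1) = 1/9
  weight(X=2) = 1/18
Total weight = 1/9 + 1/18 = 1/6
P(X=1 | obs) = 1/9 / 1/6 = 2/3
P(X=2 | obs) = 1/18 / 1/6 = 1/3

P(X = 1 | obs) = 2/3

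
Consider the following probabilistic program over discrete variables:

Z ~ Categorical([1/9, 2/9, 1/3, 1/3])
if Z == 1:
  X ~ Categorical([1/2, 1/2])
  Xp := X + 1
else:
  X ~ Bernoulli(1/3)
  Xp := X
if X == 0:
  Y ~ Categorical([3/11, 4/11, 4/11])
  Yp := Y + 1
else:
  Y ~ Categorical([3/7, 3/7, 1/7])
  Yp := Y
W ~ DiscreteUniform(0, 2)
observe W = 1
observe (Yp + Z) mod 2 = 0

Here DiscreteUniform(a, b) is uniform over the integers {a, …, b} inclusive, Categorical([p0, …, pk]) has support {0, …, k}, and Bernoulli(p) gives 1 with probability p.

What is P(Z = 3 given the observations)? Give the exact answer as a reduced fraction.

Enumerate traces; 12 have nonzero weight after conditioning:
  (Z=0, X=0, Y=1, W=1) weight 8/891
  (Z=0, X=1, Y=0, W=1) weight 1/189
  (Z=0, X=1, Y=2, W=1) weight 1/567
  (Z=1, X=0, Y=0, W=1) weight 1/99
  (Z=1, X=0, Y=2, W=1) weight 4/297
  (Z=1, X=1, Y=1, W=1) weight 1/63
  (Z=2, X=0, Y=1, W=1) weight 8/297
  (Z=2, X=1, Y=0, W=1) weight 1/63
  (Z=3, X=0, Y=0, W=1) weight 2/99
  … 3 more
Group by Z:
  weight(Z=0) = 100/6237
  weight(Z=1) = 82/2079
  weight(Z=2) = 100/2079
  weight(Z=3) = 131/2079
Total weight = 100/6237 + 82/2079 + 100/2079 + 131/2079 = 1039/6237
P(Z=0 | obs) = 100/6237 / 1039/6237 = 100/1039
P(Z=1 | obs) = 82/2079 / 1039/6237 = 246/1039
P(Z=2 | obs) = 100/2079 / 1039/6237 = 300/1039
P(Z=3 | obs) = 131/2079 / 1039/6237 = 393/1039

P(Z = 3 | obs) = 393/1039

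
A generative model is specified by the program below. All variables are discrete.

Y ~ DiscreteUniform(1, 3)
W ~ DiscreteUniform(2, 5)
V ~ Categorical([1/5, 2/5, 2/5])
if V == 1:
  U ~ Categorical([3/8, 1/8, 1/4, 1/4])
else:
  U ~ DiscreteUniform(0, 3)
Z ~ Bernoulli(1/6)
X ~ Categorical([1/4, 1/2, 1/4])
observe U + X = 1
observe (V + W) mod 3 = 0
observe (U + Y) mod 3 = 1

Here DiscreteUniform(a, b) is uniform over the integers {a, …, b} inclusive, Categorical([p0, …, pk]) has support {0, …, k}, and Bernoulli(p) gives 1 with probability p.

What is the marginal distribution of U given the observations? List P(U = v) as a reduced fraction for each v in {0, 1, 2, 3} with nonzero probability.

Enumerate traces; 16 have nonzero weight after conditioning:
  (Y=1, W=2, V=1, U=0, Z=0, X=1) weight 1/192
  (Y=1, W=2, V=1, U=0, Z=1, X=1) weight 1/960
  (Y=1, W=3, V=0, U=0, Z=0, X=1) weight 1/576
  (Y=1, W=3, V=0, U=0, Z=1, X=1) weight 1/2880
  (Y=1, W=4, V=2, U=0, Z=0, X=1) weight 1/288
  (Y=1, W=4, V=2, U=0, Z=1, X=1) weight 1/1440
  (Y=1, W=5, V=1, U=0, Z=0, X=1) weight 1/192
  (Y=1, W=5, V=1, U=0, Z=1, X=1) weight 1/960
  (Y=3, W=2, V=1, U=1, Z=0, X=0) weight 1/1152
  … 7 more
Group by U:
  weight(U=0) = 3/160
  weight(U=1) = 1/192
Total weight = 3/160 + 1/192 = 23/960
P(U=0 | obs) = 3/160 / 23/960 = 18/23
P(U=1 | obs) = 1/192 / 23/960 = 5/23

P(U=0) = 18/23, P(U=1) = 5/23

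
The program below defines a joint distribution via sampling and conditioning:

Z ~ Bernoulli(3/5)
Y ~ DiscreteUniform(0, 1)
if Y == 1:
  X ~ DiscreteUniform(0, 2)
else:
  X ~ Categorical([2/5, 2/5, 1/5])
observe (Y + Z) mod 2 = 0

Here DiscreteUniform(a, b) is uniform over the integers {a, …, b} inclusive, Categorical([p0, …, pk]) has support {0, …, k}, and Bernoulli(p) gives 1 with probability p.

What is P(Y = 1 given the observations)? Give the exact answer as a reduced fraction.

P(Y = 1 | obs) = 3/5

Enumerate traces; 6 have nonzero weight after conditioning:
  (Z=0, Y=0, X=0) weight 2/25
  (Z=0, Y=0, X=1) weight 2/25
  (Z=0, Y=0, X=2) weight 1/25
  (Z=1, Y=1, X=0) weight 1/10
  (Z=1, Y=1, X=1) weight 1/10
  (Z=1, Y=1, X=2) weight 1/10
Group by Y:
  weight(Y=0) = 1/5
  weight(Y=1) = 3/10
Total weight = 1/5 + 3/10 = 1/2
P(Y=0 | obs) = 1/5 / 1/2 = 2/5
P(Y=1 | obs) = 3/10 / 1/2 = 3/5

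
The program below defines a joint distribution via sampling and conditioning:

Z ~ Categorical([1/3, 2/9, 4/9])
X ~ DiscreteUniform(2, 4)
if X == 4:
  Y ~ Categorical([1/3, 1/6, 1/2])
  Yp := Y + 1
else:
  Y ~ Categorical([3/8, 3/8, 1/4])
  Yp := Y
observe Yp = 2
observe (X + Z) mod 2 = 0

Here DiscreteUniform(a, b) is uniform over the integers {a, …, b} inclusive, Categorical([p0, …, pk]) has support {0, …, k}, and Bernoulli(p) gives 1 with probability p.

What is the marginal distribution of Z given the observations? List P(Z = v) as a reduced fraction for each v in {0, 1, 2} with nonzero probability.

Enumerate traces; 5 have nonzero weight after conditioning:
  (Z=0, X=2, Y=2) weight 1/36
  (Z=0, X=4, Y=1) weight 1/54
  (Z=1, X=3, Y=2) weight 1/54
  (Z=2, X=2, Y=2) weight 1/27
  (Z=2, X=4, Y=1) weight 2/81
Group by Z:
  weight(Z=0) = 5/108
  weight(Z=1) = 1/54
  weight(Z=2) = 5/81
Total weight = 5/108 + 1/54 + 5/81 = 41/324
P(Z=0 | obs) = 5/108 / 41/324 = 15/41
P(Z=1 | obs) = 1/54 / 41/324 = 6/41
P(Z=2 | obs) = 5/81 / 41/324 = 20/41

P(Z=0) = 15/41, P(Z=1) = 6/41, P(Z=2) = 20/41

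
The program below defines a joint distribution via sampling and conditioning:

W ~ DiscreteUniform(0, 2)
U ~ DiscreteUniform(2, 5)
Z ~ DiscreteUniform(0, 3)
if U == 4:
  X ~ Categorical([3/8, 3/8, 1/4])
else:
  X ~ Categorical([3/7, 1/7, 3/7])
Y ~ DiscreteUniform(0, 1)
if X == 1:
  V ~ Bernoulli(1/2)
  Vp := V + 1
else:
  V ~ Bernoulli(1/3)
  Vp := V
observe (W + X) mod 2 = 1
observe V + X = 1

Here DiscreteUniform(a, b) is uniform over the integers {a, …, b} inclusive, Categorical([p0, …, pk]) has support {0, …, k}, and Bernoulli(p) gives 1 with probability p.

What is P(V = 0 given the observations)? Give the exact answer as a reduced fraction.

Enumerate traces; 96 have nonzero weight after conditioning:
  (W=0, U=2, Z=0, X=1, Y=0, V=0) weight 1/1344
  (W=0, U=2, Z=0, X=1, Y=1, V=0) weight 1/1344
  (W=0, U=2, Z=1, X=1, Y=0, V=0) weight 1/1344
  (W=0, U=2, Z=1, X=1, Y=1, V=0) weight 1/1344
  (W=0, U=2, Z=2, X=1, Y=0, V=0) weight 1/1344
  (W=0, U=2, Z=2, X=1, Y=1, V=0) weight 1/1344
  (W=0, U=2, Z=3, X=1, Y=0, V=0) weight 1/1344
  (W=0, U=2, Z=3, X=1, Y=1, V=0) weight 1/1344
  (W=1, U=2, Z=0, X=0, Y=0, V=1) weight 1/672
  … 87 more
Group by V:
  weight(V=0) = 15/224
  weight(V=1) = 31/672
Total weight = 15/224 + 31/672 = 19/168
P(V=0 | obs) = 15/224 / 19/168 = 45/76
P(V=1 | obs) = 31/672 / 19/168 = 31/76

P(V = 0 | obs) = 45/76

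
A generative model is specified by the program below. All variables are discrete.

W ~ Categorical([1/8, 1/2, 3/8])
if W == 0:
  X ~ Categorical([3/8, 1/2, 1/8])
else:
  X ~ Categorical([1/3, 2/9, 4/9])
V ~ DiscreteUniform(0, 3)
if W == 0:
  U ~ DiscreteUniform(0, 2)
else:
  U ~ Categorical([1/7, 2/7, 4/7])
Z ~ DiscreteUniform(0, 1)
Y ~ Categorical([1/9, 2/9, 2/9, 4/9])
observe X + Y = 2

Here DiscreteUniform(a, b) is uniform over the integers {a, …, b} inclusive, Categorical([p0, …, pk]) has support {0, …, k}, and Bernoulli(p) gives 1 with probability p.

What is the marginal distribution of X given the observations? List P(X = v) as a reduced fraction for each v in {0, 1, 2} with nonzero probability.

Enumerate traces; 216 have nonzero weight after conditioning:
  (W=0, X=0, V=0, U=0, Z=0, Y=2) weight 1/2304
  (W=0, X=0, V=0, U=0, Z=1, Y=2) weight 1/2304
  (W=0, X=0, V=0, U=1, Z=0, Y=2) weight 1/2304
  (W=0, X=0, V=0, U=1, Z=1, Y=2) weight 1/2304
  (W=0, X=0, V=0, U=2, Z=0, Y=2) weight 1/2304
  (W=0, X=0, V=0, U=2, Z=1, Y=2) weight 1/2304
  (W=0, X=0, V=1, U=0, Z=0, Y=2) weight 1/2304
  (W=0, X=0, V=1, U=0, Z=1, Y=2) weight 1/2304
  (W=0, X=1, V=0, U=0, Z=0, Y=1) weight 1/1728
  (W=0, X=2, V=0, U=0, Z=0, Y=0) weight 1/13824
  … 206 more
Group by X:
  weight(X=0) = 65/864
  weight(X=1) = 37/648
  weight(X=2) = 233/5184
Total weight = 65/864 + 37/648 + 233/5184 = 919/5184
P(X=0 | obs) = 65/864 / 919/5184 = 390/919
P(X=1 | obs) = 37/648 / 919/5184 = 296/919
P(X=2 | obs) = 233/5184 / 919/5184 = 233/919

P(X=0) = 390/919, P(X=1) = 296/919, P(X=2) = 233/919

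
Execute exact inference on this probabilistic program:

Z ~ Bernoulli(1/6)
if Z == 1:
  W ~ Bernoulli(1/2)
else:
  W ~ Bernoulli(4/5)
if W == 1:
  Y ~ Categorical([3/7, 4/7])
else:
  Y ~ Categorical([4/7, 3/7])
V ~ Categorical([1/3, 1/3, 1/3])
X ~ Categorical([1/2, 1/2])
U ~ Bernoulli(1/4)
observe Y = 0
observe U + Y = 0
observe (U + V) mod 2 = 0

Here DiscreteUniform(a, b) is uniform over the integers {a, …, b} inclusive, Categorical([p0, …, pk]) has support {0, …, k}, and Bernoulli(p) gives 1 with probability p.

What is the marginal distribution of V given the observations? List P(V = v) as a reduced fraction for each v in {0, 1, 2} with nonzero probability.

P(V=0) = 1/2, P(V=2) = 1/2

Enumerate traces; 16 have nonzero weight after conditioning:
  (Z=0, W=0, Y=0, V=0, X=0, U=0) weight 1/84
  (Z=0, W=0, Y=0, V=0, X=1, U=0) weight 1/84
  (Z=0, W=0, Y=0, V=2, X=0, U=0) weight 1/84
  (Z=0, W=0, Y=0, V=2, X=1, U=0) weight 1/84
  (Z=0, W=1, Y=0, V=0, X=0, U=0) weight 1/28
  (Z=0, W=1, Y=0, V=0, X=1, U=0) weight 1/28
  (Z=0, W=1, Y=0, V=2, X=0, U=0) weight 1/28
  (Z=0, W=1, Y=0, V=2, X=1, U=0) weight 1/28
  … 8 more
Group by V:
  weight(V=0) = 13/112
  weight(V=2) = 13/112
Total weight = 13/112 + 13/112 = 13/56
P(V=0 | obs) = 13/112 / 13/56 = 1/2
P(V=2 | obs) = 13/112 / 13/56 = 1/2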